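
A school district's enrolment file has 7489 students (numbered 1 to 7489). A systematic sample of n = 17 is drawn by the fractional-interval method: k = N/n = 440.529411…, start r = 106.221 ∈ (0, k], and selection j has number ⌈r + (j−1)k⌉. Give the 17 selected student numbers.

j=1: r + 0k = 106.221 → ⌈·⌉ = 107
j=2: r + 1k = 546.750411… → ⌈·⌉ = 547
j=3: r + 2k = 987.279823… → ⌈·⌉ = 988
j=4: r + 3k = 1427.809235… → ⌈·⌉ = 1428
j=5: r + 4k = 1868.338647… → ⌈·⌉ = 1869
j=6: r + 5k = 2308.868058… → ⌈·⌉ = 2309
j=7: r + 6k = 2749.397470… → ⌈·⌉ = 2750
j=8: r + 7k = 3189.926882… → ⌈·⌉ = 3190
j=9: r + 8k = 3630.456294… → ⌈·⌉ = 3631
j=10: r + 9k = 4070.985705… → ⌈·⌉ = 4071
j=11: r + 10k = 4511.515117… → ⌈·⌉ = 4512
j=12: r + 11k = 4952.044529… → ⌈·⌉ = 4953
j=13: r + 12k = 5392.573941… → ⌈·⌉ = 5393
j=14: r + 13k = 5833.103352… → ⌈·⌉ = 5834
j=15: r + 14k = 6273.632764… → ⌈·⌉ = 6274
j=16: r + 15k = 6714.162176… → ⌈·⌉ = 6715
j=17: r + 16k = 7154.691588… → ⌈·⌉ = 7155

107, 547, 988, 1428, 1869, 2309, 2750, 3190, 3631, 4071, 4512, 4953, 5393, 5834, 6274, 6715, 7155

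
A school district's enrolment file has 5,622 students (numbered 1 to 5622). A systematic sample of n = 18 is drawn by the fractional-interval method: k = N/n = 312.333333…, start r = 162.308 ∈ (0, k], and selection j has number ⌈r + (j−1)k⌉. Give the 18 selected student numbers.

163, 475, 787, 1100, 1412, 1724, 2037, 2349, 2661, 2974, 3286, 3598, 3911, 4223, 4535, 4848, 5160, 5472

j=1: r + 0k = 162.308 → ⌈·⌉ = 163
j=2: r + 1k = 474.641333… → ⌈·⌉ = 475
j=3: r + 2k = 786.974666… → ⌈·⌉ = 787
j=4: r + 3k = 1099.308 → ⌈·⌉ = 1100
j=5: r + 4k = 1411.641333… → ⌈·⌉ = 1412
j=6: r + 5k = 1723.974666… → ⌈·⌉ = 1724
j=7: r + 6k = 2036.308 → ⌈·⌉ = 2037
j=8: r + 7k = 2348.641333… → ⌈·⌉ = 2349
j=9: r + 8k = 2660.974666… → ⌈·⌉ = 2661
j=10: r + 9k = 2973.308 → ⌈·⌉ = 2974
j=11: r + 10k = 3285.641333… → ⌈·⌉ = 3286
j=12: r + 11k = 3597.974666… → ⌈·⌉ = 3598
j=13: r + 12k = 3910.308 → ⌈·⌉ = 3911
j=14: r + 13k = 4222.641333… → ⌈·⌉ = 4223
j=15: r + 14k = 4534.974666… → ⌈·⌉ = 4535
j=16: r + 15k = 4847.308 → ⌈·⌉ = 4848
j=17: r + 16k = 5159.641333… → ⌈·⌉ = 5160
j=18: r + 17k = 5471.974666… → ⌈·⌉ = 5472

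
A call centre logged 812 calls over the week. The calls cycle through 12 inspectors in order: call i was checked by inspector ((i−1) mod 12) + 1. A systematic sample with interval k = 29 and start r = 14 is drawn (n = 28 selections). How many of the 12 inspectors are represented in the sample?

Consecutive selections differ by k = 29, so their inspector numbers differ by 29 mod 12 = 5.
gcd(29, 12) = 1, so the sample visits 12/1 = 12 distinct residues mod 12.
Start 14 is inspector 2; the inspectors hit are 1, 2, 3, 4, 5, 6, 7, 8, 9, 10, 11, 12.

12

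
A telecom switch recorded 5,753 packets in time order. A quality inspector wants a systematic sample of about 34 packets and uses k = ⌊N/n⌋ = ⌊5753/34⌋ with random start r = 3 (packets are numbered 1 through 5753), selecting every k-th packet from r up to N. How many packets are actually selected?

k = ⌊5753/34⌋ = 169
Achieved size = ⌊(5753 − 3)/169⌋ + 1 = ⌊5750/169⌋ + 1 = 34 + 1 = 35
(last selection: 3 + 34×169 = 5749 ≤ 5753; next would be 5918 > 5753)

35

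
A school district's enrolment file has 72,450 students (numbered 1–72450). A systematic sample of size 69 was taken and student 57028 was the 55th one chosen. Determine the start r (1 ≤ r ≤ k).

328

k = 72450/69 = 1050
r = 57028 − (55−1)×1050 = 57028 − 56700 = 328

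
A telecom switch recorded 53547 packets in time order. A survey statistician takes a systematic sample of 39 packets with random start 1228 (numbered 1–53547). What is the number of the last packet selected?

53402

k = 53547/39 = 1373
39th selection = r + (39−1)·k = 1228 + 38×1373 = 1228 + 52174 = 53402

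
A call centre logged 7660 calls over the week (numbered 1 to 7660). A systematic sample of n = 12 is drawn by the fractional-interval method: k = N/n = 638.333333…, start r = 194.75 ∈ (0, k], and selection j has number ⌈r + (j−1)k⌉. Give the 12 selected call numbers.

j=1: r + 0k = 194.75 → ⌈·⌉ = 195
j=2: r + 1k = 833.083333… → ⌈·⌉ = 834
j=3: r + 2k = 1471.416666… → ⌈·⌉ = 1472
j=4: r + 3k = 2109.75 → ⌈·⌉ = 2110
j=5: r + 4k = 2748.083333… → ⌈·⌉ = 2749
j=6: r + 5k = 3386.416666… → ⌈·⌉ = 3387
j=7: r + 6k = 4024.75 → ⌈·⌉ = 4025
j=8: r + 7k = 4663.083333… → ⌈·⌉ = 4664
j=9: r + 8k = 5301.416666… → ⌈·⌉ = 5302
j=10: r + 9k = 5939.75 → ⌈·⌉ = 5940
j=11: r + 10k = 6578.083333… → ⌈·⌉ = 6579
j=12: r + 11k = 7216.416666… → ⌈·⌉ = 7217

195, 834, 1472, 2110, 2749, 3387, 4025, 4664, 5302, 5940, 6579, 7217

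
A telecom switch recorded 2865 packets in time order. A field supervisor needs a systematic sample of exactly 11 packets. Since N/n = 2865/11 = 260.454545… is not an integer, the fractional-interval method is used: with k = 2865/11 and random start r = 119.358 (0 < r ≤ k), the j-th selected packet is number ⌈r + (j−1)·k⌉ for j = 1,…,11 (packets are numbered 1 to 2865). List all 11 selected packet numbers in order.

120, 380, 641, 901, 1162, 1422, 1683, 1943, 2203, 2464, 2724

j=1: r + 0k = 119.358 → ⌈·⌉ = 120
j=2: r + 1k = 379.812545… → ⌈·⌉ = 380
j=3: r + 2k = 640.267090… → ⌈·⌉ = 641
j=4: r + 3k = 900.721636… → ⌈·⌉ = 901
j=5: r + 4k = 1161.176181… → ⌈·⌉ = 1162
j=6: r + 5k = 1421.630727… → ⌈·⌉ = 1422
j=7: r + 6k = 1682.085272… → ⌈·⌉ = 1683
j=8: r + 7k = 1942.539818… → ⌈·⌉ = 1943
j=9: r + 8k = 2202.994363… → ⌈·⌉ = 2203
j=10: r + 9k = 2463.448909… → ⌈·⌉ = 2464
j=11: r + 10k = 2723.903454… → ⌈·⌉ = 2724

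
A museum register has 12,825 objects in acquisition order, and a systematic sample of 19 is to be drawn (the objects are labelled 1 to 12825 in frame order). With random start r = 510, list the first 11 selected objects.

510, 1185, 1860, 2535, 3210, 3885, 4560, 5235, 5910, 6585, 7260

k = N/n = 12825/19 = 675
object 1: 510
object 2: 510 + 675 = 1185
object 3: 1185 + 675 = 1860
object 4: 1860 + 675 = 2535
object 5: 2535 + 675 = 3210
object 6: 3210 + 675 = 3885
object 7: 3885 + 675 = 4560
object 8: 4560 + 675 = 5235
object 9: 5235 + 675 = 5910
object 10: 5910 + 675 = 6585
object 11: 6585 + 675 = 7260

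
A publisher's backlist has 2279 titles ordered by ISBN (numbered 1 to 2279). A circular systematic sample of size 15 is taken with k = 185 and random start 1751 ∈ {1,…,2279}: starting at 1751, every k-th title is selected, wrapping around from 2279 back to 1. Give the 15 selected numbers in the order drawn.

1751, 1936, 2121, 27, 212, 397, 582, 767, 952, 1137, 1322, 1507, 1692, 1877, 2062

Selection 1: 1751
Selection 2: 1751 + 185 = 1936
Selection 3: 1936 + 185 = 2121
Selection 4: 2121 + 185 = 2306 → 2306 − 2279 = 27
Selection 5: 27 + 185 = 212
Selection 6: 212 + 185 = 397
Selection 7: 397 + 185 = 582
Selection 8: 582 + 185 = 767
Selection 9: 767 + 185 = 952
Selection 10: 952 + 185 = 1137
Selection 11: 1137 + 185 = 1322
Selection 12: 1322 + 185 = 1507
Selection 13: 1507 + 185 = 1692
Selection 14: 1692 + 185 = 1877
Selection 15: 1877 + 185 = 2062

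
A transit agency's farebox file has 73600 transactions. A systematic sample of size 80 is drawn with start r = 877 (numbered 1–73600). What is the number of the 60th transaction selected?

k = 73600/80 = 920
60th selection = r + (60−1)·k = 877 + 59×920 = 877 + 54280 = 55157

55157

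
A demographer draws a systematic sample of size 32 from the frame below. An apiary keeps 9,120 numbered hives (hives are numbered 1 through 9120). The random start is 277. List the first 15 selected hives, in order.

277, 562, 847, 1132, 1417, 1702, 1987, 2272, 2557, 2842, 3127, 3412, 3697, 3982, 4267

k = N/n = 9120/32 = 285
hive 1: 277
hive 2: 277 + 285 = 562
hive 3: 562 + 285 = 847
hive 4: 847 + 285 = 1132
hive 5: 1132 + 285 = 1417
hive 6: 1417 + 285 = 1702
hive 7: 1702 + 285 = 1987
hive 8: 1987 + 285 = 2272
hive 9: 2272 + 285 = 2557
hive 10: 2557 + 285 = 2842
hive 11: 2842 + 285 = 3127
hive 12: 3127 + 285 = 3412
hive 13: 3412 + 285 = 3697
hive 14: 3697 + 285 = 3982
hive 15: 3982 + 285 = 4267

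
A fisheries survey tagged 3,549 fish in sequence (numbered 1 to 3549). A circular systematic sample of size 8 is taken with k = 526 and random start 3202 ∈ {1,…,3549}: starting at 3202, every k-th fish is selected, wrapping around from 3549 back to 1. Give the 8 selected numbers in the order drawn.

Selection 1: 3202
Selection 2: 3202 + 526 = 3728 → 3728 − 3549 = 179
Selection 3: 179 + 526 = 705
Selection 4: 705 + 526 = 1231
Selection 5: 1231 + 526 = 1757
Selection 6: 1757 + 526 = 2283
Selection 7: 2283 + 526 = 2809
Selection 8: 2809 + 526 = 3335

3202, 179, 705, 1231, 1757, 2283, 2809, 3335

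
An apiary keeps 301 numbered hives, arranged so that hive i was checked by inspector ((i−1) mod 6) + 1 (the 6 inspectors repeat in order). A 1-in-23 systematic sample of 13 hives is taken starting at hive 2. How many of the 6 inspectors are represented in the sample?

6

Consecutive selections differ by k = 23, so their inspector numbers differ by 23 mod 6 = 5.
gcd(23, 6) = 1, so the sample visits 6/1 = 6 distinct residues mod 6.
Start 2 is inspector 2; the inspectors hit are 1, 2, 3, 4, 5, 6.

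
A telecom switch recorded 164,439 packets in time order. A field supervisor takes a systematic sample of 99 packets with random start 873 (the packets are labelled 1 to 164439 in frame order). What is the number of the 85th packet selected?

k = 164439/99 = 1661
85th selection = r + (85−1)·k = 873 + 84×1661 = 873 + 139524 = 140397

140397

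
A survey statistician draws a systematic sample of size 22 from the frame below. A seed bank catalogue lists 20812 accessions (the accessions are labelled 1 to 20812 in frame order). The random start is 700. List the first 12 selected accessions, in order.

700, 1646, 2592, 3538, 4484, 5430, 6376, 7322, 8268, 9214, 10160, 11106

k = N/n = 20812/22 = 946
accession 1: 700
accession 2: 700 + 946 = 1646
accession 3: 1646 + 946 = 2592
accession 4: 2592 + 946 = 3538
accession 5: 3538 + 946 = 4484
accession 6: 4484 + 946 = 5430
accession 7: 5430 + 946 = 6376
accession 8: 6376 + 946 = 7322
accession 9: 7322 + 946 = 8268
accession 10: 8268 + 946 = 9214
accession 11: 9214 + 946 = 10160
accession 12: 10160 + 946 = 11106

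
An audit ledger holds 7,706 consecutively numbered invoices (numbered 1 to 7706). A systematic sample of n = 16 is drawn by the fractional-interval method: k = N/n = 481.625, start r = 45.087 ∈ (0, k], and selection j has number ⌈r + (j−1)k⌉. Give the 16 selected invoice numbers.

46, 527, 1009, 1490, 1972, 2454, 2935, 3417, 3899, 4380, 4862, 5343, 5825, 6307, 6788, 7270

j=1: r + 0k = 45.087 → ⌈·⌉ = 46
j=2: r + 1k = 526.712 → ⌈·⌉ = 527
j=3: r + 2k = 1008.337 → ⌈·⌉ = 1009
j=4: r + 3k = 1489.962 → ⌈·⌉ = 1490
j=5: r + 4k = 1971.587 → ⌈·⌉ = 1972
j=6: r + 5k = 2453.212 → ⌈·⌉ = 2454
j=7: r + 6k = 2934.837 → ⌈·⌉ = 2935
j=8: r + 7k = 3416.462 → ⌈·⌉ = 3417
j=9: r + 8k = 3898.087 → ⌈·⌉ = 3899
j=10: r + 9k = 4379.712 → ⌈·⌉ = 4380
j=11: r + 10k = 4861.337 → ⌈·⌉ = 4862
j=12: r + 11k = 5342.962 → ⌈·⌉ = 5343
j=13: r + 12k = 5824.587 → ⌈·⌉ = 5825
j=14: r + 13k = 6306.212 → ⌈·⌉ = 6307
j=15: r + 14k = 6787.837 → ⌈·⌉ = 6788
j=16: r + 15k = 7269.462 → ⌈·⌉ = 7270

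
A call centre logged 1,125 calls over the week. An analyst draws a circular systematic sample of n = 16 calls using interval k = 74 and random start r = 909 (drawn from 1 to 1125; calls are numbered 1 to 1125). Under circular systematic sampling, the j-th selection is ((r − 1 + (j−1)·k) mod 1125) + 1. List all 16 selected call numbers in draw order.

909, 983, 1057, 6, 80, 154, 228, 302, 376, 450, 524, 598, 672, 746, 820, 894

Selection 1: 909
Selection 2: 909 + 74 = 983
Selection 3: 983 + 74 = 1057
Selection 4: 1057 + 74 = 1131 → 1131 − 1125 = 6
Selection 5: 6 + 74 = 80
Selection 6: 80 + 74 = 154
Selection 7: 154 + 74 = 228
Selection 8: 228 + 74 = 302
Selection 9: 302 + 74 = 376
Selection 10: 376 + 74 = 450
Selection 11: 450 + 74 = 524
Selection 12: 524 + 74 = 598
Selection 13: 598 + 74 = 672
Selection 14: 672 + 74 = 746
Selection 15: 746 + 74 = 820
Selection 16: 820 + 74 = 894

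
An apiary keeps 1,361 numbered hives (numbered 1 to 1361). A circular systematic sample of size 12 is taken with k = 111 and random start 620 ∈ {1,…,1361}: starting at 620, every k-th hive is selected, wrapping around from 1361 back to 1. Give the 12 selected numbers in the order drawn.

620, 731, 842, 953, 1064, 1175, 1286, 36, 147, 258, 369, 480

Selection 1: 620
Selection 2: 620 + 111 = 731
Selection 3: 731 + 111 = 842
Selection 4: 842 + 111 = 953
Selection 5: 953 + 111 = 1064
Selection 6: 1064 + 111 = 1175
Selection 7: 1175 + 111 = 1286
Selection 8: 1286 + 111 = 1397 → 1397 − 1361 = 36
Selection 9: 36 + 111 = 147
Selection 10: 147 + 111 = 258
Selection 11: 258 + 111 = 369
Selection 12: 369 + 111 = 480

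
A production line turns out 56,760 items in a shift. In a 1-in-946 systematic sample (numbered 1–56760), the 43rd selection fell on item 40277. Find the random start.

545

k = 946
r = 40277 − (43−1)×946 = 40277 − 39732 = 545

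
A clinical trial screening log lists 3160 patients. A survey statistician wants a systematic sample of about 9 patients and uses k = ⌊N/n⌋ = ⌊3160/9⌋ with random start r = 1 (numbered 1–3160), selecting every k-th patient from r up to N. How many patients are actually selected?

k = ⌊3160/9⌋ = 351
Achieved size = ⌊(3160 − 1)/351⌋ + 1 = ⌊3159/351⌋ + 1 = 9 + 1 = 10
(last selection: 1 + 9×351 = 3160 ≤ 3160; next would be 3511 > 3160)

10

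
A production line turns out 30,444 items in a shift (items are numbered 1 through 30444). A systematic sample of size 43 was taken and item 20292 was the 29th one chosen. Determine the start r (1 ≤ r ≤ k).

k = 30444/43 = 708
r = 20292 − (29−1)×708 = 20292 − 19824 = 468

468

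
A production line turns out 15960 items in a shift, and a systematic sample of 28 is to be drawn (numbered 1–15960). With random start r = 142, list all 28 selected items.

142, 712, 1282, 1852, 2422, 2992, 3562, 4132, 4702, 5272, 5842, 6412, 6982, 7552, 8122, 8692, 9262, 9832, 10402, 10972, 11542, 12112, 12682, 13252, 13822, 14392, 14962, 15532

k = N/n = 15960/28 = 570
item 1: 142
item 2: 142 + 570 = 712
item 3: 712 + 570 = 1282
item 4: 1282 + 570 = 1852
item 5: 1852 + 570 = 2422
item 6: 2422 + 570 = 2992
item 7: 2992 + 570 = 3562
item 8: 3562 + 570 = 4132
item 9: 4132 + 570 = 4702
item 10: 4702 + 570 = 5272
item 11: 5272 + 570 = 5842
item 12: 5842 + 570 = 6412
item 13: 6412 + 570 = 6982
item 14: 6982 + 570 = 7552
item 15: 7552 + 570 = 8122
item 16: 8122 + 570 = 8692
item 17: 8692 + 570 = 9262
item 18: 9262 + 570 = 9832
item 19: 9832 + 570 = 10402
item 20: 10402 + 570 = 10972
item 21: 10972 + 570 = 11542
item 22: 11542 + 570 = 12112
item 23: 12112 + 570 = 12682
item 24: 12682 + 570 = 13252
item 25: 13252 + 570 = 13822
item 26: 13822 + 570 = 14392
item 27: 14392 + 570 = 14962
item 28: 14962 + 570 = 15532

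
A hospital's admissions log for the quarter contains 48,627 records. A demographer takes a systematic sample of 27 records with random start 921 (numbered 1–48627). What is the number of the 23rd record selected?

40543

k = 48627/27 = 1801
23rd selection = r + (23−1)·k = 921 + 22×1801 = 921 + 39622 = 40543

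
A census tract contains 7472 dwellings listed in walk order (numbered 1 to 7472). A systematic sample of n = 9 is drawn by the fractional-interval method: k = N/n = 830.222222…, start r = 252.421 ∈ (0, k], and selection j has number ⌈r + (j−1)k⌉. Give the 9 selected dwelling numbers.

j=1: r + 0k = 252.421 → ⌈·⌉ = 253
j=2: r + 1k = 1082.643222… → ⌈·⌉ = 1083
j=3: r + 2k = 1912.865444… → ⌈·⌉ = 1913
j=4: r + 3k = 2743.087666… → ⌈·⌉ = 2744
j=5: r + 4k = 3573.309888… → ⌈·⌉ = 3574
j=6: r + 5k = 4403.532111… → ⌈·⌉ = 4404
j=7: r + 6k = 5233.754333… → ⌈·⌉ = 5234
j=8: r + 7k = 6063.976555… → ⌈·⌉ = 6064
j=9: r + 8k = 6894.198777… → ⌈·⌉ = 6895

253, 1083, 1913, 2744, 3574, 4404, 5234, 6064, 6895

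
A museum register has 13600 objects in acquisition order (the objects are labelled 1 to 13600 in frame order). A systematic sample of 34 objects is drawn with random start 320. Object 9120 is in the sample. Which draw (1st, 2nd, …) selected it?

k = 13600/34 = 400
position = (9120 − 320)/400 + 1 = 8800/400 + 1 = 22 + 1 = 23

23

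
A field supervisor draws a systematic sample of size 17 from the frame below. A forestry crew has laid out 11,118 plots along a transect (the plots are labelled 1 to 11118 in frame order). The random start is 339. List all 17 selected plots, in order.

339, 993, 1647, 2301, 2955, 3609, 4263, 4917, 5571, 6225, 6879, 7533, 8187, 8841, 9495, 10149, 10803

k = N/n = 11118/17 = 654
plot 1: 339
plot 2: 339 + 654 = 993
plot 3: 993 + 654 = 1647
plot 4: 1647 + 654 = 2301
plot 5: 2301 + 654 = 2955
plot 6: 2955 + 654 = 3609
plot 7: 3609 + 654 = 4263
plot 8: 4263 + 654 = 4917
plot 9: 4917 + 654 = 5571
plot 10: 5571 + 654 = 6225
plot 11: 6225 + 654 = 6879
plot 12: 6879 + 654 = 7533
plot 13: 7533 + 654 = 8187
plot 14: 8187 + 654 = 8841
plot 15: 8841 + 654 = 9495
plot 16: 9495 + 654 = 10149
plot 17: 10149 + 654 = 10803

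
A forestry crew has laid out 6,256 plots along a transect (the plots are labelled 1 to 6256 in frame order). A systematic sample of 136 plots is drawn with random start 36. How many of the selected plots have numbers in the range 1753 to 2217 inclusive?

10

k = 6256/136 = 46
First selection ≥ 1753: 36 + ⌈(1753−36)/46⌉·46 = 36 + 38×46 = 1784
Last selection ≤ 2217: 36 + ⌊(2217−36)/46⌋·46 = 36 + 47×46 = 2198
Count = 47 − 38 + 1 = 10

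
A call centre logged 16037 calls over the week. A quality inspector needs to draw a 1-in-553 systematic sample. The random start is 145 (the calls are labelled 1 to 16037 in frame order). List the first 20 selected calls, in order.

call 1: 145
call 2: 145 + 553 = 698
call 3: 698 + 553 = 1251
call 4: 1251 + 553 = 1804
call 5: 1804 + 553 = 2357
call 6: 2357 + 553 = 2910
call 7: 2910 + 553 = 3463
call 8: 3463 + 553 = 4016
call 9: 4016 + 553 = 4569
call 10: 4569 + 553 = 5122
call 11: 5122 + 553 = 5675
call 12: 5675 + 553 = 6228
call 13: 6228 + 553 = 6781
call 14: 6781 + 553 = 7334
call 15: 7334 + 553 = 7887
call 16: 7887 + 553 = 8440
call 17: 8440 + 553 = 8993
call 18: 8993 + 553 = 9546
call 19: 9546 + 553 = 10099
call 20: 10099 + 553 = 10652

145, 698, 1251, 1804, 2357, 2910, 3463, 4016, 4569, 5122, 5675, 6228, 6781, 7334, 7887, 8440, 8993, 9546, 10099, 10652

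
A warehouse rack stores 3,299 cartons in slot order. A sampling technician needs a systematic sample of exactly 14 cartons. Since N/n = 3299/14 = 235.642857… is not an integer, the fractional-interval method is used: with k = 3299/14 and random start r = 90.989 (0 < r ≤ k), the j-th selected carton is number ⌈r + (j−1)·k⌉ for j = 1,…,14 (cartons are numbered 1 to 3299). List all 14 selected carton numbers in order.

91, 327, 563, 798, 1034, 1270, 1505, 1741, 1977, 2212, 2448, 2684, 2919, 3155

j=1: r + 0k = 90.989 → ⌈·⌉ = 91
j=2: r + 1k = 326.631857… → ⌈·⌉ = 327
j=3: r + 2k = 562.274714… → ⌈·⌉ = 563
j=4: r + 3k = 797.917571… → ⌈·⌉ = 798
j=5: r + 4k = 1033.560428… → ⌈·⌉ = 1034
j=6: r + 5k = 1269.203285… → ⌈·⌉ = 1270
j=7: r + 6k = 1504.846142… → ⌈·⌉ = 1505
j=8: r + 7k = 1740.489 → ⌈·⌉ = 1741
j=9: r + 8k = 1976.131857… → ⌈·⌉ = 1977
j=10: r + 9k = 2211.774714… → ⌈·⌉ = 2212
j=11: r + 10k = 2447.417571… → ⌈·⌉ = 2448
j=12: r + 11k = 2683.060428… → ⌈·⌉ = 2684
j=13: r + 12k = 2918.703285… → ⌈·⌉ = 2919
j=14: r + 13k = 3154.346142… → ⌈·⌉ = 3155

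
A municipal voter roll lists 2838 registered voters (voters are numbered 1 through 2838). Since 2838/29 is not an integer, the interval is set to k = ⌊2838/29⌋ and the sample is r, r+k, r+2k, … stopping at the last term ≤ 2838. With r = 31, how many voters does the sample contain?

29

k = ⌊2838/29⌋ = 97
Achieved size = ⌊(2838 − 31)/97⌋ + 1 = ⌊2807/97⌋ + 1 = 28 + 1 = 29
(last selection: 31 + 28×97 = 2747 ≤ 2838; next would be 2844 > 2838)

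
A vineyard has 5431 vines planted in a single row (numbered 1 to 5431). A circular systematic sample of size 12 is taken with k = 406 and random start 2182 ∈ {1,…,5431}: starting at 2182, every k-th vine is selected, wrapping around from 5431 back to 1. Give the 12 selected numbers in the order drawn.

2182, 2588, 2994, 3400, 3806, 4212, 4618, 5024, 5430, 405, 811, 1217

Selection 1: 2182
Selection 2: 2182 + 406 = 2588
Selection 3: 2588 + 406 = 2994
Selection 4: 2994 + 406 = 3400
Selection 5: 3400 + 406 = 3806
Selection 6: 3806 + 406 = 4212
Selection 7: 4212 + 406 = 4618
Selection 8: 4618 + 406 = 5024
Selection 9: 5024 + 406 = 5430
Selection 10: 5430 + 406 = 5836 → 5836 − 5431 = 405
Selection 11: 405 + 406 = 811
Selection 12: 811 + 406 = 1217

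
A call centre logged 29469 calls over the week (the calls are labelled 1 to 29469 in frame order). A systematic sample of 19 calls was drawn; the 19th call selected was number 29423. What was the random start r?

1505

k = 29469/19 = 1551
r = 29423 − (19−1)×1551 = 29423 − 27918 = 1505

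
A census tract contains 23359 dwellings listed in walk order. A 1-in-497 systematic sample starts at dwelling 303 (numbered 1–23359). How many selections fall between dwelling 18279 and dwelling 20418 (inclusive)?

k = 497
First selection ≥ 18279: 303 + ⌈(18279−303)/497⌉·497 = 303 + 37×497 = 18692
Last selection ≤ 20418: 303 + ⌊(20418−303)/497⌋·497 = 303 + 40×497 = 20183
Count = 40 − 37 + 1 = 4

4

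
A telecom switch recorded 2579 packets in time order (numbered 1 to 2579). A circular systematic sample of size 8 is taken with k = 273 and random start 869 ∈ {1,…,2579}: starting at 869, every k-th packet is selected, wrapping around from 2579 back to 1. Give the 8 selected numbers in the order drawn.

869, 1142, 1415, 1688, 1961, 2234, 2507, 201

Selection 1: 869
Selection 2: 869 + 273 = 1142
Selection 3: 1142 + 273 = 1415
Selection 4: 1415 + 273 = 1688
Selection 5: 1688 + 273 = 1961
Selection 6: 1961 + 273 = 2234
Selection 7: 2234 + 273 = 2507
Selection 8: 2507 + 273 = 2780 → 2780 − 2579 = 201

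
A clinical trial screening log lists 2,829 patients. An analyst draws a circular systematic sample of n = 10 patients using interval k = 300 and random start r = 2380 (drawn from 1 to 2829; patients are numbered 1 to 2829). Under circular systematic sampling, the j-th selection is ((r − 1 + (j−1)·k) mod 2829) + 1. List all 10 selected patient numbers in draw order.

2380, 2680, 151, 451, 751, 1051, 1351, 1651, 1951, 2251

Selection 1: 2380
Selection 2: 2380 + 300 = 2680
Selection 3: 2680 + 300 = 2980 → 2980 − 2829 = 151
Selection 4: 151 + 300 = 451
Selection 5: 451 + 300 = 751
Selection 6: 751 + 300 = 1051
Selection 7: 1051 + 300 = 1351
Selection 8: 1351 + 300 = 1651
Selection 9: 1651 + 300 = 1951
Selection 10: 1951 + 300 = 2251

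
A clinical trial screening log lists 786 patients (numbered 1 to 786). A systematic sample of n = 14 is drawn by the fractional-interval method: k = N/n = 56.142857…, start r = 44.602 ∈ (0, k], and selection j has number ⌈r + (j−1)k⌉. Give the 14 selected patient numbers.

j=1: r + 0k = 44.602 → ⌈·⌉ = 45
j=2: r + 1k = 100.744857… → ⌈·⌉ = 101
j=3: r + 2k = 156.887714… → ⌈·⌉ = 157
j=4: r + 3k = 213.030571… → ⌈·⌉ = 214
j=5: r + 4k = 269.173428… → ⌈·⌉ = 270
j=6: r + 5k = 325.316285… → ⌈·⌉ = 326
j=7: r + 6k = 381.459142… → ⌈·⌉ = 382
j=8: r + 7k = 437.602 → ⌈·⌉ = 438
j=9: r + 8k = 493.744857… → ⌈·⌉ = 494
j=10: r + 9k = 549.887714… → ⌈·⌉ = 550
j=11: r + 10k = 606.030571… → ⌈·⌉ = 607
j=12: r + 11k = 662.173428… → ⌈·⌉ = 663
j=13: r + 12k = 718.316285… → ⌈·⌉ = 719
j=14: r + 13k = 774.459142… → ⌈·⌉ = 775

45, 101, 157, 214, 270, 326, 382, 438, 494, 550, 607, 663, 719, 775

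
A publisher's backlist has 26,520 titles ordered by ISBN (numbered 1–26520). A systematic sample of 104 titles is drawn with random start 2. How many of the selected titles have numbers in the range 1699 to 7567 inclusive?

23

k = 26520/104 = 255
First selection ≥ 1699: 2 + ⌈(1699−2)/255⌉·255 = 2 + 7×255 = 1787
Last selection ≤ 7567: 2 + ⌊(7567−2)/255⌋·255 = 2 + 29×255 = 7397
Count = 29 − 7 + 1 = 23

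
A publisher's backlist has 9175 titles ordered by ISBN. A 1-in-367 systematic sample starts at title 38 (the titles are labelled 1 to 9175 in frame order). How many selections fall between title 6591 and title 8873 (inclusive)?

7

k = 367
First selection ≥ 6591: 38 + ⌈(6591−38)/367⌉·367 = 38 + 18×367 = 6644
Last selection ≤ 8873: 38 + ⌊(8873−38)/367⌋·367 = 38 + 24×367 = 8846
Count = 24 − 18 + 1 = 7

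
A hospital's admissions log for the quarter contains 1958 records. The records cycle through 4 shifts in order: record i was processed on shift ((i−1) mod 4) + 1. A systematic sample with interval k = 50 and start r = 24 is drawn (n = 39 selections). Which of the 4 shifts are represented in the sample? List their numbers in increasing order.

Consecutive selections differ by k = 50, so their shift numbers differ by 50 mod 4 = 2.
gcd(50, 4) = 2, so the sample visits 4/2 = 2 distinct residues mod 4.
Start 24 is shift 4; the shifts hit are 2, 4.

2, 4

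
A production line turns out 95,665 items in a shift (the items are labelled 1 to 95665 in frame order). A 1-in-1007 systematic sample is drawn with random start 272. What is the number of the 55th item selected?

54650

k = 1007
55th selection = r + (55−1)·k = 272 + 54×1007 = 272 + 54378 = 54650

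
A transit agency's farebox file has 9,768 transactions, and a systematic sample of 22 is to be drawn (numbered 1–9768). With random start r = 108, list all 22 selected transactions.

108, 552, 996, 1440, 1884, 2328, 2772, 3216, 3660, 4104, 4548, 4992, 5436, 5880, 6324, 6768, 7212, 7656, 8100, 8544, 8988, 9432

k = N/n = 9768/22 = 444
transaction 1: 108
transaction 2: 108 + 444 = 552
transaction 3: 552 + 444 = 996
transaction 4: 996 + 444 = 1440
transaction 5: 1440 + 444 = 1884
transaction 6: 1884 + 444 = 2328
transaction 7: 2328 + 444 = 2772
transaction 8: 2772 + 444 = 3216
transaction 9: 3216 + 444 = 3660
transaction 10: 3660 + 444 = 4104
transaction 11: 4104 + 444 = 4548
transaction 12: 4548 + 444 = 4992
transaction 13: 4992 + 444 = 5436
transaction 14: 5436 + 444 = 5880
transaction 15: 5880 + 444 = 6324
transaction 16: 6324 + 444 = 6768
transaction 17: 6768 + 444 = 7212
transaction 18: 7212 + 444 = 7656
transaction 19: 7656 + 444 = 8100
transaction 20: 8100 + 444 = 8544
transaction 21: 8544 + 444 = 8988
transaction 22: 8988 + 444 = 9432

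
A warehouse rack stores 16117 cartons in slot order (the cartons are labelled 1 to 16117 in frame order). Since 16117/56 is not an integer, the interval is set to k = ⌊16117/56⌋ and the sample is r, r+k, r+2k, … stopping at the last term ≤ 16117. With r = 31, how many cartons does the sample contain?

k = ⌊16117/56⌋ = 287
Achieved size = ⌊(16117 − 31)/287⌋ + 1 = ⌊16086/287⌋ + 1 = 56 + 1 = 57
(last selection: 31 + 56×287 = 16103 ≤ 16117; next would be 16390 > 16117)

57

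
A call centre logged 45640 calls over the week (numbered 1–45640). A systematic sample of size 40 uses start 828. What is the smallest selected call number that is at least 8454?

k = 45640/40 = 1141
Steps past start: ⌈(8454 − 828)/1141⌉ = ⌈7626/1141⌉ = 7
Selected call: 828 + 7×1141 = 8815

8815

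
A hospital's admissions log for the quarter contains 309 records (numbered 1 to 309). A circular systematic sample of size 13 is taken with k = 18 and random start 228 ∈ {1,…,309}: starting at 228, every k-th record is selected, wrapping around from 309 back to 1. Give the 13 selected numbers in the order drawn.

228, 246, 264, 282, 300, 9, 27, 45, 63, 81, 99, 117, 135

Selection 1: 228
Selection 2: 228 + 18 = 246
Selection 3: 246 + 18 = 264
Selection 4: 264 + 18 = 282
Selection 5: 282 + 18 = 300
Selection 6: 300 + 18 = 318 → 318 − 309 = 9
Selection 7: 9 + 18 = 27
Selection 8: 27 + 18 = 45
Selection 9: 45 + 18 = 63
Selection 10: 63 + 18 = 81
Selection 11: 81 + 18 = 99
Selection 12: 99 + 18 = 117
Selection 13: 117 + 18 = 135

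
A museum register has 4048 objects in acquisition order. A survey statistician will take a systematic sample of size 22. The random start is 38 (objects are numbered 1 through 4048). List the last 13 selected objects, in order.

1694, 1878, 2062, 2246, 2430, 2614, 2798, 2982, 3166, 3350, 3534, 3718, 3902

k = N/n = 4048/22 = 184
10th selection = 38 + 9×184 = 1694
11th: 1694 + 184 = 1878
12th: 1878 + 184 = 2062
13th: 2062 + 184 = 2246
14th: 2246 + 184 = 2430
15th: 2430 + 184 = 2614
16th: 2614 + 184 = 2798
17th: 2798 + 184 = 2982
18th: 2982 + 184 = 3166
19th: 3166 + 184 = 3350
20th: 3350 + 184 = 3534
21st: 3534 + 184 = 3718
22nd: 3718 + 184 = 3902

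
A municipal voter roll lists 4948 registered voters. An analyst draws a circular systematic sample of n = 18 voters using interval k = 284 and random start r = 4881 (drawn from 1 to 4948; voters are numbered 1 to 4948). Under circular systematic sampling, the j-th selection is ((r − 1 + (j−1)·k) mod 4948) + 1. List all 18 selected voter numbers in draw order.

Selection 1: 4881
Selection 2: 4881 + 284 = 5165 → 5165 − 4948 = 217
Selection 3: 217 + 284 = 501
Selection 4: 501 + 284 = 785
Selection 5: 785 + 284 = 1069
Selection 6: 1069 + 284 = 1353
Selection 7: 1353 + 284 = 1637
Selection 8: 1637 + 284 = 1921
Selection 9: 1921 + 284 = 2205
Selection 10: 2205 + 284 = 2489
Selection 11: 2489 + 284 = 2773
Selection 12: 2773 + 284 = 3057
Selection 13: 3057 + 284 = 3341
Selection 14: 3341 + 284 = 3625
Selection 15: 3625 + 284 = 3909
Selection 16: 3909 + 284 = 4193
Selection 17: 4193 + 284 = 4477
Selection 18: 4477 + 284 = 4761

4881, 217, 501, 785, 1069, 1353, 1637, 1921, 2205, 2489, 2773, 3057, 3341, 3625, 3909, 4193, 4477, 4761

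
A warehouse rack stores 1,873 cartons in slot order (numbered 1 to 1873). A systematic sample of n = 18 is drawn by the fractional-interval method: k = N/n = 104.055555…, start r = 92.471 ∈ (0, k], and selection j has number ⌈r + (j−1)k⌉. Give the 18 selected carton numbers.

j=1: r + 0k = 92.471 → ⌈·⌉ = 93
j=2: r + 1k = 196.526555… → ⌈·⌉ = 197
j=3: r + 2k = 300.582111… → ⌈·⌉ = 301
j=4: r + 3k = 404.637666… → ⌈·⌉ = 405
j=5: r + 4k = 508.693222… → ⌈·⌉ = 509
j=6: r + 5k = 612.748777… → ⌈·⌉ = 613
j=7: r + 6k = 716.804333… → ⌈·⌉ = 717
j=8: r + 7k = 820.859888… → ⌈·⌉ = 821
j=9: r + 8k = 924.915444… → ⌈·⌉ = 925
j=10: r + 9k = 1028.971 → ⌈·⌉ = 1029
j=11: r + 10k = 1133.026555… → ⌈·⌉ = 1134
j=12: r + 11k = 1237.082111… → ⌈·⌉ = 1238
j=13: r + 12k = 1341.137666… → ⌈·⌉ = 1342
j=14: r + 13k = 1445.193222… → ⌈·⌉ = 1446
j=15: r + 14k = 1549.248777… → ⌈·⌉ = 1550
j=16: r + 15k = 1653.304333… → ⌈·⌉ = 1654
j=17: r + 16k = 1757.359888… → ⌈·⌉ = 1758
j=18: r + 17k = 1861.415444… → ⌈·⌉ = 1862

93, 197, 301, 405, 509, 613, 717, 821, 925, 1029, 1134, 1238, 1342, 1446, 1550, 1654, 1758, 1862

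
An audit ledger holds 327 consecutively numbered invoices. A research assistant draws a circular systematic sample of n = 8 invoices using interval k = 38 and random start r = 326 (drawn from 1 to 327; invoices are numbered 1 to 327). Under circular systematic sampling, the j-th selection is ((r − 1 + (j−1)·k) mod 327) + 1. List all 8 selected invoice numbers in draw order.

Selection 1: 326
Selection 2: 326 + 38 = 364 → 364 − 327 = 37
Selection 3: 37 + 38 = 75
Selection 4: 75 + 38 = 113
Selection 5: 113 + 38 = 151
Selection 6: 151 + 38 = 189
Selection 7: 189 + 38 = 227
Selection 8: 227 + 38 = 265

326, 37, 75, 113, 151, 189, 227, 265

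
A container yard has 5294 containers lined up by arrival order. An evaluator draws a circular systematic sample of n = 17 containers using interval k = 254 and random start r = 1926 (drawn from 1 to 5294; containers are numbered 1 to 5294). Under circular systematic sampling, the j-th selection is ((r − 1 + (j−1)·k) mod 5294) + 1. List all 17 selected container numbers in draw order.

Selection 1: 1926
Selection 2: 1926 + 254 = 2180
Selection 3: 2180 + 254 = 2434
Selection 4: 2434 + 254 = 2688
Selection 5: 2688 + 254 = 2942
Selection 6: 2942 + 254 = 3196
Selection 7: 3196 + 254 = 3450
Selection 8: 3450 + 254 = 3704
Selection 9: 3704 + 254 = 3958
Selection 10: 3958 + 254 = 4212
Selection 11: 4212 + 254 = 4466
Selection 12: 4466 + 254 = 4720
Selection 13: 4720 + 254 = 4974
Selection 14: 4974 + 254 = 5228
Selection 15: 5228 + 254 = 5482 → 5482 − 5294 = 188
Selection 16: 188 + 254 = 442
Selection 17: 442 + 254 = 696

1926, 2180, 2434, 2688, 2942, 3196, 3450, 3704, 3958, 4212, 4466, 4720, 4974, 5228, 188, 442, 696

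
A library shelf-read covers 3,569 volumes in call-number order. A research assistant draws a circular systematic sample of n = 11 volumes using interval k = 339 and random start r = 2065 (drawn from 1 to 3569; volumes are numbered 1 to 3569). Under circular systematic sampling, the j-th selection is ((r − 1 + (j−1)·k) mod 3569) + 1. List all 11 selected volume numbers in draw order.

2065, 2404, 2743, 3082, 3421, 191, 530, 869, 1208, 1547, 1886

Selection 1: 2065
Selection 2: 2065 + 339 = 2404
Selection 3: 2404 + 339 = 2743
Selection 4: 2743 + 339 = 3082
Selection 5: 3082 + 339 = 3421
Selection 6: 3421 + 339 = 3760 → 3760 − 3569 = 191
Selection 7: 191 + 339 = 530
Selection 8: 530 + 339 = 869
Selection 9: 869 + 339 = 1208
Selection 10: 1208 + 339 = 1547
Selection 11: 1547 + 339 = 1886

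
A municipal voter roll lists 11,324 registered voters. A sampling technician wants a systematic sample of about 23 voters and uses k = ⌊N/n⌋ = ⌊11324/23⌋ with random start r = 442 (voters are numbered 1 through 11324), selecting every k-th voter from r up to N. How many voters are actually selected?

23

k = ⌊11324/23⌋ = 492
Achieved size = ⌊(11324 − 442)/492⌋ + 1 = ⌊10882/492⌋ + 1 = 22 + 1 = 23
(last selection: 442 + 22×492 = 11266 ≤ 11324; next would be 11758 > 11324)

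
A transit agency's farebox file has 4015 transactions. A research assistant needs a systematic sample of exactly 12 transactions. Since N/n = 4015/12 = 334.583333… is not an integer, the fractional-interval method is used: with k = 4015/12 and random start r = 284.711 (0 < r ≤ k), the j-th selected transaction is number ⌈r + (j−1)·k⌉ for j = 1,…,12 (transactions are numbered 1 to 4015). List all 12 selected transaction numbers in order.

285, 620, 954, 1289, 1624, 1958, 2293, 2627, 2962, 3296, 3631, 3966

j=1: r + 0k = 284.711 → ⌈·⌉ = 285
j=2: r + 1k = 619.294333… → ⌈·⌉ = 620
j=3: r + 2k = 953.877666… → ⌈·⌉ = 954
j=4: r + 3k = 1288.461 → ⌈·⌉ = 1289
j=5: r + 4k = 1623.044333… → ⌈·⌉ = 1624
j=6: r + 5k = 1957.627666… → ⌈·⌉ = 1958
j=7: r + 6k = 2292.211 → ⌈·⌉ = 2293
j=8: r + 7k = 2626.794333… → ⌈·⌉ = 2627
j=9: r + 8k = 2961.377666… → ⌈·⌉ = 2962
j=10: r + 9k = 3295.961 → ⌈·⌉ = 3296
j=11: r + 10k = 3630.544333… → ⌈·⌉ = 3631
j=12: r + 11k = 3965.127666… → ⌈·⌉ = 3966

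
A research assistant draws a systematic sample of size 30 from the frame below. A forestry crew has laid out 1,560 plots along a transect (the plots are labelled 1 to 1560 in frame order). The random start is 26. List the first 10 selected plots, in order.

k = N/n = 1560/30 = 52
plot 1: 26
plot 2: 26 + 52 = 78
plot 3: 78 + 52 = 130
plot 4: 130 + 52 = 182
plot 5: 182 + 52 = 234
plot 6: 234 + 52 = 286
plot 7: 286 + 52 = 338
plot 8: 338 + 52 = 390
plot 9: 390 + 52 = 442
plot 10: 442 + 52 = 494

26, 78, 130, 182, 234, 286, 338, 390, 442, 494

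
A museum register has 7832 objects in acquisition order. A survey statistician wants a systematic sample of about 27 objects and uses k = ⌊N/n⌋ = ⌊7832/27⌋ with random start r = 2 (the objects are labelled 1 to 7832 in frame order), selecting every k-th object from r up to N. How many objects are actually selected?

k = ⌊7832/27⌋ = 290
Achieved size = ⌊(7832 − 2)/290⌋ + 1 = ⌊7830/290⌋ + 1 = 27 + 1 = 28
(last selection: 2 + 27×290 = 7832 ≤ 7832; next would be 8122 > 7832)

28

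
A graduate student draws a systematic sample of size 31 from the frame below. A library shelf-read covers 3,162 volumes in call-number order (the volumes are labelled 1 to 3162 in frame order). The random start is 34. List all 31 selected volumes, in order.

34, 136, 238, 340, 442, 544, 646, 748, 850, 952, 1054, 1156, 1258, 1360, 1462, 1564, 1666, 1768, 1870, 1972, 2074, 2176, 2278, 2380, 2482, 2584, 2686, 2788, 2890, 2992, 3094

k = N/n = 3162/31 = 102
volume 1: 34
volume 2: 34 + 102 = 136
volume 3: 136 + 102 = 238
volume 4: 238 + 102 = 340
volume 5: 340 + 102 = 442
volume 6: 442 + 102 = 544
volume 7: 544 + 102 = 646
volume 8: 646 + 102 = 748
volume 9: 748 + 102 = 850
volume 10: 850 + 102 = 952
volume 11: 952 + 102 = 1054
volume 12: 1054 + 102 = 1156
volume 13: 1156 + 102 = 1258
volume 14: 1258 + 102 = 1360
volume 15: 1360 + 102 = 1462
volume 16: 1462 + 102 = 1564
volume 17: 1564 + 102 = 1666
volume 18: 1666 + 102 = 1768
volume 19: 1768 + 102 = 1870
volume 20: 1870 + 102 = 1972
volume 21: 1972 + 102 = 2074
volume 22: 2074 + 102 = 2176
volume 23: 2176 + 102 = 2278
volume 24: 2278 + 102 = 2380
volume 25: 2380 + 102 = 2482
volume 26: 2482 + 102 = 2584
volume 27: 2584 + 102 = 2686
volume 28: 2686 + 102 = 2788
volume 29: 2788 + 102 = 2890
volume 30: 2890 + 102 = 2992
volume 31: 2992 + 102 = 3094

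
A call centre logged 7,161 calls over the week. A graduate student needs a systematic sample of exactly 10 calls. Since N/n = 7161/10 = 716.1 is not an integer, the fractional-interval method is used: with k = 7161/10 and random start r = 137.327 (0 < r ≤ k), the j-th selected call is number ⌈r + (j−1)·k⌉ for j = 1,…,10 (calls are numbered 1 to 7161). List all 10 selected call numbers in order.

j=1: r + 0k = 137.327 → ⌈·⌉ = 138
j=2: r + 1k = 853.427 → ⌈·⌉ = 854
j=3: r + 2k = 1569.527 → ⌈·⌉ = 1570
j=4: r + 3k = 2285.627 → ⌈·⌉ = 2286
j=5: r + 4k = 3001.727 → ⌈·⌉ = 3002
j=6: r + 5k = 3717.827 → ⌈·⌉ = 3718
j=7: r + 6k = 4433.927 → ⌈·⌉ = 4434
j=8: r + 7k = 5150.027 → ⌈·⌉ = 5151
j=9: r + 8k = 5866.127 → ⌈·⌉ = 5867
j=10: r + 9k = 6582.227 → ⌈·⌉ = 6583

138, 854, 1570, 2286, 3002, 3718, 4434, 5151, 5867, 6583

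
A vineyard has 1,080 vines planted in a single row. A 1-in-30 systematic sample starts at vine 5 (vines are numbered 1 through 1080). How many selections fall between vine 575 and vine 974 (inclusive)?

k = 30
First selection ≥ 575: 5 + ⌈(575−5)/30⌉·30 = 5 + 19×30 = 575
Last selection ≤ 974: 5 + ⌊(974−5)/30⌋·30 = 5 + 32×30 = 965
Count = 32 − 19 + 1 = 14

14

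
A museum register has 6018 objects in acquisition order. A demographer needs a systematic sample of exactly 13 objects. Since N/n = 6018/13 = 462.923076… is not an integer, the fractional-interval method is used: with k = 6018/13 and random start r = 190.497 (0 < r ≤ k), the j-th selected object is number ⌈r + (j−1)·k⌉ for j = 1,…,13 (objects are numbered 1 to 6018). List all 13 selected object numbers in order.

j=1: r + 0k = 190.497 → ⌈·⌉ = 191
j=2: r + 1k = 653.420076… → ⌈·⌉ = 654
j=3: r + 2k = 1116.343153… → ⌈·⌉ = 1117
j=4: r + 3k = 1579.266230… → ⌈·⌉ = 1580
j=5: r + 4k = 2042.189307… → ⌈·⌉ = 2043
j=6: r + 5k = 2505.112384… → ⌈·⌉ = 2506
j=7: r + 6k = 2968.035461… → ⌈·⌉ = 2969
j=8: r + 7k = 3430.958538… → ⌈·⌉ = 3431
j=9: r + 8k = 3893.881615… → ⌈·⌉ = 3894
j=10: r + 9k = 4356.804692… → ⌈·⌉ = 4357
j=11: r + 10k = 4819.727769… → ⌈·⌉ = 4820
j=12: r + 11k = 5282.650846… → ⌈·⌉ = 5283
j=13: r + 12k = 5745.573923… → ⌈·⌉ = 5746

191, 654, 1117, 1580, 2043, 2506, 2969, 3431, 3894, 4357, 4820, 5283, 5746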